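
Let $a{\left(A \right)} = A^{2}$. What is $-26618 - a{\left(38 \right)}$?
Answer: $-28062$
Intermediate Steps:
$-26618 - a{\left(38 \right)} = -26618 - 38^{2} = -26618 - 1444 = -28062$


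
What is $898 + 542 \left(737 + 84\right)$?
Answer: $445880$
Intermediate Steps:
$898 + 542 \left(737 + 84\right) = 898 + 542 \cdot 821 = 898 + 444982 = 445880$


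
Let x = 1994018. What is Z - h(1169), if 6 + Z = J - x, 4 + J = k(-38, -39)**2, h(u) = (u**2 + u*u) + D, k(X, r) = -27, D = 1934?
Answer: -4728355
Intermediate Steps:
h(u) = 1934 + 2*u**2 (h(u) = (u**2 + u*u) + 1934 = (u**2 + u**2) + 1934 = 2*u**2 + 1934 = 1934 + 2*u**2)
J = 725 (J = -4 + (-27)**2 = -4 + 729 = 725)
Z = -1993299 (Z = -6 + (725 - 1*1994018) = -6 + (725 - 1994018) = -6 - 1993293 = -1993299)
Z - h(1169) = -1993299 - (1934 + 2*1169**2) = -1993299 - (1934 + 2*1366561) = -1993299 - (1934 + 2733122) = -1993299 - 1*2735056 = -1993299 - 2735056 = -4728355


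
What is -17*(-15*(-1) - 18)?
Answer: 51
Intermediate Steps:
-17*(-15*(-1) - 18) = -17*(15 - 18) = -17*(-3) = 51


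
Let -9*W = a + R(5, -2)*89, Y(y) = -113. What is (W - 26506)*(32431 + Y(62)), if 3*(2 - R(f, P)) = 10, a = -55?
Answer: -23111926838/27 ≈ -8.5600e+8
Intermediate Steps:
R(f, P) = -4/3 (R(f, P) = 2 - ⅓*10 = 2 - 10/3 = -4/3)
W = 521/27 (W = -(-55 - 4/3*89)/9 = -(-55 - 356/3)/9 = -⅑*(-521/3) = 521/27 ≈ 19.296)
(W - 26506)*(32431 + Y(62)) = (521/27 - 26506)*(32431 - 113) = -715141/27*32318 = -23111926838/27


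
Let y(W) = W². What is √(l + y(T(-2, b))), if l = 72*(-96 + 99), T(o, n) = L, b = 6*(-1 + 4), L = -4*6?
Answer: 6*√22 ≈ 28.142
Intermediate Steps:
L = -24
b = 18 (b = 6*3 = 18)
T(o, n) = -24
l = 216 (l = 72*3 = 216)
√(l + y(T(-2, b))) = √(216 + (-24)²) = √(216 + 576) = √792 = 6*√22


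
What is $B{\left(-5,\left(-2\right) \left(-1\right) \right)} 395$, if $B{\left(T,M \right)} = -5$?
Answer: $-1975$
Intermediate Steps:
$B{\left(-5,\left(-2\right) \left(-1\right) \right)} 395 = \left(-5\right) 395 = -1975$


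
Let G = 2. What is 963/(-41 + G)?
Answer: -321/13 ≈ -24.692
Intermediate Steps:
963/(-41 + G) = 963/(-41 + 2) = 963/(-39) = -1/39*963 = -321/13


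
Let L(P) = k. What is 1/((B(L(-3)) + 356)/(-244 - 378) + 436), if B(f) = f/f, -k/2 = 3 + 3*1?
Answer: 622/270835 ≈ 0.0022966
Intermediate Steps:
k = -12 (k = -2*(3 + 3*1) = -2*(3 + 3) = -2*6 = -12)
L(P) = -12
B(f) = 1
1/((B(L(-3)) + 356)/(-244 - 378) + 436) = 1/((1 + 356)/(-244 - 378) + 436) = 1/(357/(-622) + 436) = 1/(357*(-1/622) + 436) = 1/(-357/622 + 436) = 1/(270835/622) = 622/270835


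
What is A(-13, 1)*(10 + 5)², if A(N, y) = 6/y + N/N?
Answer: 1575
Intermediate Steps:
A(N, y) = 1 + 6/y (A(N, y) = 6/y + 1 = 1 + 6/y)
A(-13, 1)*(10 + 5)² = ((6 + 1)/1)*(10 + 5)² = (1*7)*15² = 7*225 = 1575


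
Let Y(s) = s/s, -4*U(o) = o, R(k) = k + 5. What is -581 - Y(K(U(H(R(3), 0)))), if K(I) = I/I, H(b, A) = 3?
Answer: -582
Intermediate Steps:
R(k) = 5 + k
U(o) = -o/4
K(I) = 1
Y(s) = 1
-581 - Y(K(U(H(R(3), 0)))) = -581 - 1*1 = -581 - 1 = -582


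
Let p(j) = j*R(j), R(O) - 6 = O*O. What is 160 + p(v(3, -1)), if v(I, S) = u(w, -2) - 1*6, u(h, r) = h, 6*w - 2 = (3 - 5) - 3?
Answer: -1229/8 ≈ -153.63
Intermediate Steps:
w = -½ (w = ⅓ + ((3 - 5) - 3)/6 = ⅓ + (-2 - 3)/6 = ⅓ + (⅙)*(-5) = ⅓ - ⅚ = -½ ≈ -0.50000)
R(O) = 6 + O² (R(O) = 6 + O*O = 6 + O²)
v(I, S) = -13/2 (v(I, S) = -½ - 1*6 = -½ - 6 = -13/2)
p(j) = j*(6 + j²)
160 + p(v(3, -1)) = 160 - 13*(6 + (-13/2)²)/2 = 160 - 13*(6 + 169/4)/2 = 160 - 13/2*193/4 = 160 - 2509/8 = -1229/8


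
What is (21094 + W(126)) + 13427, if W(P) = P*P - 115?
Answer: 50282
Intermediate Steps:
W(P) = -115 + P² (W(P) = P² - 115 = -115 + P²)
(21094 + W(126)) + 13427 = (21094 + (-115 + 126²)) + 13427 = (21094 + (-115 + 15876)) + 13427 = (21094 + 15761) + 13427 = 36855 + 13427 = 50282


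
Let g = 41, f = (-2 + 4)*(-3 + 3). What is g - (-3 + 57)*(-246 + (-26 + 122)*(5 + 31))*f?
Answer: 41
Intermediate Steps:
f = 0 (f = 2*0 = 0)
g - (-3 + 57)*(-246 + (-26 + 122)*(5 + 31))*f = 41 - (-3 + 57)*(-246 + (-26 + 122)*(5 + 31))*0 = 41 - 54*(-246 + 96*36)*0 = 41 - 54*(-246 + 3456)*0 = 41 - 54*3210*0 = 41 - 173340*0 = 41 - 1*0 = 41 + 0 = 41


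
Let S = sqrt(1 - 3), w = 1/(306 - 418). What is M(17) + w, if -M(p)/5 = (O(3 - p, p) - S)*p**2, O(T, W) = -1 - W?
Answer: 2913119/112 + 1445*I*sqrt(2) ≈ 26010.0 + 2043.5*I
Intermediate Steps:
w = -1/112 (w = 1/(-112) = -1/112 ≈ -0.0089286)
S = I*sqrt(2) (S = sqrt(-2) = I*sqrt(2) ≈ 1.4142*I)
M(p) = -5*p**2*(-1 - p - I*sqrt(2)) (M(p) = -5*((-1 - p) - I*sqrt(2))*p**2 = -5*(-1 - p - I*sqrt(2))*p**2 = -5*p**2*(-1 - p - I*sqrt(2)))
M(17) + w = 5*17**2*(1 + 17 + I*sqrt(2)) - 1/112 = 5*289*(18 + I*sqrt(2)) - 1/112 = (26010 + 1445*I*sqrt(2)) - 1/112 = 2913119/112 + 1445*I*sqrt(2)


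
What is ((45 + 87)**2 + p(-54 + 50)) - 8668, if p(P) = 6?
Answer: 8762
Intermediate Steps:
((45 + 87)**2 + p(-54 + 50)) - 8668 = ((45 + 87)**2 + 6) - 8668 = (132**2 + 6) - 8668 = (17424 + 6) - 8668 = 17430 - 8668 = 8762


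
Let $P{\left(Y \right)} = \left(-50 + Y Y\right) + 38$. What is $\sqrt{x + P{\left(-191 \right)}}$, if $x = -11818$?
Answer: $3 \sqrt{2739} \approx 157.01$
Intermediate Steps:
$P{\left(Y \right)} = -12 + Y^{2}$ ($P{\left(Y \right)} = \left(-50 + Y^{2}\right) + 38 = -12 + Y^{2}$)
$\sqrt{x + P{\left(-191 \right)}} = \sqrt{-11818 - \left(12 - \left(-191\right)^{2}\right)} = \sqrt{-11818 + \left(-12 + 36481\right)} = \sqrt{-11818 + 36469} = \sqrt{24651} = 3 \sqrt{2739}$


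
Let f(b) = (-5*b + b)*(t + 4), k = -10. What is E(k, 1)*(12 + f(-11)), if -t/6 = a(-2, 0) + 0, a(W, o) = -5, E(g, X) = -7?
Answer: -10556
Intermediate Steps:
t = 30 (t = -6*(-5 + 0) = -6*(-5) = 30)
f(b) = -136*b (f(b) = (-5*b + b)*(30 + 4) = -4*b*34 = -136*b)
E(k, 1)*(12 + f(-11)) = -7*(12 - 136*(-11)) = -7*(12 + 1496) = -7*1508 = -10556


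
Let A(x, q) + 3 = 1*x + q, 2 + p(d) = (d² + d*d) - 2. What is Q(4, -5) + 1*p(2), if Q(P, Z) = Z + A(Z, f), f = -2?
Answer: -11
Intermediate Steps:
p(d) = -4 + 2*d² (p(d) = -2 + ((d² + d*d) - 2) = -2 + ((d² + d²) - 2) = -2 + (2*d² - 2) = -2 + (-2 + 2*d²) = -4 + 2*d²)
A(x, q) = -3 + q + x (A(x, q) = -3 + (1*x + q) = -3 + (x + q) = -3 + (q + x) = -3 + q + x)
Q(P, Z) = -5 + 2*Z (Q(P, Z) = Z + (-3 - 2 + Z) = Z + (-5 + Z) = -5 + 2*Z)
Q(4, -5) + 1*p(2) = (-5 + 2*(-5)) + 1*(-4 + 2*2²) = (-5 - 10) + 1*(-4 + 2*4) = -15 + 1*(-4 + 8) = -15 + 1*4 = -15 + 4 = -11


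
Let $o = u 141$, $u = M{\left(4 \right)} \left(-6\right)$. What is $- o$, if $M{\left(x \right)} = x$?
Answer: $3384$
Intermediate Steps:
$u = -24$ ($u = 4 \left(-6\right) = -24$)
$o = -3384$ ($o = \left(-24\right) 141 = -3384$)
$- o = \left(-1\right) \left(-3384\right) = 3384$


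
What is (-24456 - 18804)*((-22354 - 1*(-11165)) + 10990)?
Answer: 8608740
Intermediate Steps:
(-24456 - 18804)*((-22354 - 1*(-11165)) + 10990) = -43260*((-22354 + 11165) + 10990) = -43260*(-11189 + 10990) = -43260*(-199) = 8608740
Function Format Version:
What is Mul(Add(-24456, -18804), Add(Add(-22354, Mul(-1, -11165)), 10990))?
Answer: 8608740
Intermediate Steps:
Mul(Add(-24456, -18804), Add(Add(-22354, Mul(-1, -11165)), 10990)) = Mul(-43260, Add(Add(-22354, 11165), 10990)) = Mul(-43260, Add(-11189, 10990)) = Mul(-43260, -199) = 8608740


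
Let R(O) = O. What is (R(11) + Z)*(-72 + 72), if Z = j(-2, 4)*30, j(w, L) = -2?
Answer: 0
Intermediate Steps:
Z = -60 (Z = -2*30 = -60)
(R(11) + Z)*(-72 + 72) = (11 - 60)*(-72 + 72) = -49*0 = 0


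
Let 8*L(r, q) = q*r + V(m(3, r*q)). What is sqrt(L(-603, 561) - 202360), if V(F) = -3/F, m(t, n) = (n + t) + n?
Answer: I*sqrt(49770382497203181)/451042 ≈ 494.62*I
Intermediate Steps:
m(t, n) = t + 2*n
L(r, q) = -3/(8*(3 + 2*q*r)) + q*r/8 (L(r, q) = (q*r - 3/(3 + 2*(r*q)))/8 = (q*r - 3/(3 + 2*(q*r)))/8 = (q*r - 3/(3 + 2*q*r))/8 = (-3/(3 + 2*q*r) + q*r)/8 = -3/(8*(3 + 2*q*r)) + q*r/8)
sqrt(L(-603, 561) - 202360) = sqrt((-3 + 561*(-603)*(3 + 2*561*(-603)))/(8*(3 + 2*561*(-603))) - 202360) = sqrt((-3 + 561*(-603)*(3 - 676566))/(8*(3 - 676566)) - 202360) = sqrt((1/8)*(-3 + 561*(-603)*(-676563))/(-676563) - 202360) = sqrt((1/8)*(-1/676563)*(-3 + 228869761329) - 202360) = sqrt((1/8)*(-1/676563)*228869761326 - 202360) = sqrt(-38144960221/902084 - 202360) = sqrt(-220690678461/902084) = I*sqrt(49770382497203181)/451042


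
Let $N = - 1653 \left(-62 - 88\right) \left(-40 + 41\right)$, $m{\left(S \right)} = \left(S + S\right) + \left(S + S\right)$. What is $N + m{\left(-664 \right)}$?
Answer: $245294$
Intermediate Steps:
$m{\left(S \right)} = 4 S$ ($m{\left(S \right)} = 2 S + 2 S = 4 S$)
$N = 247950$ ($N = - 1653 \left(-62 - 88\right) 1 = - 1653 \left(\left(-150\right) 1\right) = \left(-1653\right) \left(-150\right) = 247950$)
$N + m{\left(-664 \right)} = 247950 + 4 \left(-664\right) = 247950 - 2656 = 245294$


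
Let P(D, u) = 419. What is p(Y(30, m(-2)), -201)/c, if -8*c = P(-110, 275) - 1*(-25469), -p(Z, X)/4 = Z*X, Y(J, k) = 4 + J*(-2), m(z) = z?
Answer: 11256/809 ≈ 13.913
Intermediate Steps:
Y(J, k) = 4 - 2*J
p(Z, X) = -4*X*Z (p(Z, X) = -4*Z*X = -4*X*Z)
c = -3236 (c = -(419 - 1*(-25469))/8 = -(419 + 25469)/8 = -⅛*25888 = -3236)
p(Y(30, m(-2)), -201)/c = -4*(-201)*(4 - 2*30)/(-3236) = -4*(-201)*(4 - 60)*(-1/3236) = -4*(-201)*(-56)*(-1/3236) = -45024*(-1/3236) = 11256/809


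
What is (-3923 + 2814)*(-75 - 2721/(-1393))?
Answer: 112845186/1393 ≈ 81009.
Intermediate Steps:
(-3923 + 2814)*(-75 - 2721/(-1393)) = -1109*(-75 - 2721*(-1/1393)) = -1109*(-75 + 2721/1393) = -1109*(-101754/1393) = 112845186/1393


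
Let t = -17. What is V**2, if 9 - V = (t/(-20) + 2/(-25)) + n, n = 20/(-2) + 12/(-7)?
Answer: 194909521/490000 ≈ 397.77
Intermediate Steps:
n = -82/7 (n = 20*(-1/2) + 12*(-1/7) = -10 - 12/7 = -82/7 ≈ -11.714)
V = 13961/700 (V = 9 - ((-17/(-20) + 2/(-25)) - 82/7) = 9 - ((-17*(-1/20) + 2*(-1/25)) - 82/7) = 9 - ((17/20 - 2/25) - 82/7) = 9 - (77/100 - 82/7) = 9 - 1*(-7661/700) = 9 + 7661/700 = 13961/700 ≈ 19.944)
V**2 = (13961/700)**2 = 194909521/490000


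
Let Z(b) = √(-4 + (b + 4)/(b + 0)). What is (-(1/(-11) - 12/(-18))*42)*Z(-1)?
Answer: -266*I*√7/11 ≈ -63.979*I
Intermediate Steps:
Z(b) = √(-4 + (4 + b)/b)
(-(1/(-11) - 12/(-18))*42)*Z(-1) = (-(1/(-11) - 12/(-18))*42)*√(-3 + 4/(-1)) = (-(1*(-1/11) - 12*(-1/18))*42)*√(-3 + 4*(-1)) = (-(-1/11 + ⅔)*42)*√(-3 - 4) = (-1*19/33*42)*√(-7) = (-19/33*42)*(I*√7) = -266*I*√7/11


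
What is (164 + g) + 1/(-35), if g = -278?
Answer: -3991/35 ≈ -114.03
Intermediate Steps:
(164 + g) + 1/(-35) = (164 - 278) + 1/(-35) = -114 - 1/35 = -3991/35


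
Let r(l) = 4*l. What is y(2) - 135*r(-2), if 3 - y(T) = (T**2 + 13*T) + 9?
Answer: 1044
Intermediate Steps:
y(T) = -6 - T**2 - 13*T (y(T) = 3 - ((T**2 + 13*T) + 9) = 3 - (9 + T**2 + 13*T) = 3 + (-9 - T**2 - 13*T) = -6 - T**2 - 13*T)
y(2) - 135*r(-2) = (-6 - 1*2**2 - 13*2) - 540*(-2) = (-6 - 1*4 - 26) - 135*(-8) = (-6 - 4 - 26) + 1080 = -36 + 1080 = 1044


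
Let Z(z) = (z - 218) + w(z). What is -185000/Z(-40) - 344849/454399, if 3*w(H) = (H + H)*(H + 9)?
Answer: -126389878697/387602347 ≈ -326.08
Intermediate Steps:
w(H) = 2*H*(9 + H)/3 (w(H) = ((H + H)*(H + 9))/3 = ((2*H)*(9 + H))/3 = (2*H*(9 + H))/3 = 2*H*(9 + H)/3)
Z(z) = -218 + z + 2*z*(9 + z)/3 (Z(z) = (z - 218) + 2*z*(9 + z)/3 = (-218 + z) + 2*z*(9 + z)/3 = -218 + z + 2*z*(9 + z)/3)
-185000/Z(-40) - 344849/454399 = -185000/(-218 + 7*(-40) + (⅔)*(-40)²) - 344849/454399 = -185000/(-218 - 280 + (⅔)*1600) - 344849*1/454399 = -185000/(-218 - 280 + 3200/3) - 344849/454399 = -185000/1706/3 - 344849/454399 = -185000*3/1706 - 344849/454399 = -277500/853 - 344849/454399 = -126389878697/387602347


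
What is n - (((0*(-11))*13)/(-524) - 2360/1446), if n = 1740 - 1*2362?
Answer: -448526/723 ≈ -620.37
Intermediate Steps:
n = -622 (n = 1740 - 2362 = -622)
n - (((0*(-11))*13)/(-524) - 2360/1446) = -622 - (((0*(-11))*13)/(-524) - 2360/1446) = -622 - ((0*13)*(-1/524) - 2360*1/1446) = -622 - (0*(-1/524) - 1180/723) = -622 - (0 - 1180/723) = -622 - 1*(-1180/723) = -622 + 1180/723 = -448526/723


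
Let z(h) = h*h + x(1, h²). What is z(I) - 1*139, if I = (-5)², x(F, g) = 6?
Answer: 492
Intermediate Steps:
I = 25
z(h) = 6 + h² (z(h) = h*h + 6 = h² + 6 = 6 + h²)
z(I) - 1*139 = (6 + 25²) - 1*139 = (6 + 625) - 139 = 631 - 139 = 492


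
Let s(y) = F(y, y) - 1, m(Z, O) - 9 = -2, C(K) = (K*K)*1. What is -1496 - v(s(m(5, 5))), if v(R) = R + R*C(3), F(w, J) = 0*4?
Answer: -1486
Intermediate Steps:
F(w, J) = 0
C(K) = K**2 (C(K) = K**2*1 = K**2)
m(Z, O) = 7 (m(Z, O) = 9 - 2 = 7)
s(y) = -1 (s(y) = 0 - 1 = -1)
v(R) = 10*R (v(R) = R + R*3**2 = R + R*9 = R + 9*R = 10*R)
-1496 - v(s(m(5, 5))) = -1496 - 10*(-1) = -1496 - 1*(-10) = -1496 + 10 = -1486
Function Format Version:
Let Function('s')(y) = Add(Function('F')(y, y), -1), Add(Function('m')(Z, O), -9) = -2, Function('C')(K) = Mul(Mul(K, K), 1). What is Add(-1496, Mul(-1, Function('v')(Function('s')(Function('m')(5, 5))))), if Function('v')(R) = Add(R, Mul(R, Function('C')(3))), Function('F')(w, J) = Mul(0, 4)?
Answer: -1486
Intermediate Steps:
Function('F')(w, J) = 0
Function('C')(K) = Pow(K, 2) (Function('C')(K) = Mul(Pow(K, 2), 1) = Pow(K, 2))
Function('m')(Z, O) = 7 (Function('m')(Z, O) = Add(9, -2) = 7)
Function('s')(y) = -1 (Function('s')(y) = Add(0, -1) = -1)
Function('v')(R) = Mul(10, R) (Function('v')(R) = Add(R, Mul(R, Pow(3, 2))) = Add(R, Mul(R, 9)) = Add(R, Mul(9, R)) = Mul(10, R))
Add(-1496, Mul(-1, Function('v')(Function('s')(Function('m')(5, 5))))) = Add(-1496, Mul(-1, Mul(10, -1))) = Add(-1496, Mul(-1, -10)) = Add(-1496, 10) = -1486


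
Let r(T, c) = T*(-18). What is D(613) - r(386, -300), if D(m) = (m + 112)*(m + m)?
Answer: 895798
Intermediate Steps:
r(T, c) = -18*T
D(m) = 2*m*(112 + m) (D(m) = (112 + m)*(2*m) = 2*m*(112 + m))
D(613) - r(386, -300) = 2*613*(112 + 613) - (-18)*386 = 2*613*725 - 1*(-6948) = 888850 + 6948 = 895798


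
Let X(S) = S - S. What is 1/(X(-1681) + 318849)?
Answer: 1/318849 ≈ 3.1363e-6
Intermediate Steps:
X(S) = 0
1/(X(-1681) + 318849) = 1/(0 + 318849) = 1/318849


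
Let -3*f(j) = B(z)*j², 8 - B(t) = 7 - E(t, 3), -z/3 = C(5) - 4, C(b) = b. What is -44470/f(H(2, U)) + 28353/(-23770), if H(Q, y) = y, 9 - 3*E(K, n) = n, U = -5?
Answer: 42253723/23770 ≈ 1777.6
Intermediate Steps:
E(K, n) = 3 - n/3
z = -3 (z = -3*(5 - 4) = -3*1 = -3)
B(t) = 3 (B(t) = 8 - (7 - (3 - ⅓*3)) = 8 - (7 - (3 - 1)) = 8 - (7 - 1*2) = 8 - (7 - 2) = 8 - 1*5 = 8 - 5 = 3)
f(j) = -j²
-44470/f(H(2, U)) + 28353/(-23770) = -44470/((-1*(-5)²)) + 28353/(-23770) = -44470/((-1*25)) + 28353*(-1/23770) = -44470/(-25) - 28353/23770 = -44470*(-1/25) - 28353/23770 = 8894/5 - 28353/23770 = 42253723/23770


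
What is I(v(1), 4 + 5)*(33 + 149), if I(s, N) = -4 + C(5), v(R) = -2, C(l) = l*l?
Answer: 3822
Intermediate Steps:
C(l) = l²
I(s, N) = 21 (I(s, N) = -4 + 5² = -4 + 25 = 21)
I(v(1), 4 + 5)*(33 + 149) = 21*(33 + 149) = 21*182 = 3822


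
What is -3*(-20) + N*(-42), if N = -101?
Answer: 4302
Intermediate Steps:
-3*(-20) + N*(-42) = -3*(-20) - 101*(-42) = 60 + 4242 = 4302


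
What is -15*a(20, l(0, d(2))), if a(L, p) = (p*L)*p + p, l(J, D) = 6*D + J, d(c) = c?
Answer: -43380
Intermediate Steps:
l(J, D) = J + 6*D
a(L, p) = p + L*p² (a(L, p) = (L*p)*p + p = L*p² + p = p + L*p²)
-15*a(20, l(0, d(2))) = -15*(0 + 6*2)*(1 + 20*(0 + 6*2)) = -15*(0 + 12)*(1 + 20*(0 + 12)) = -180*(1 + 20*12) = -180*(1 + 240) = -180*241 = -15*2892 = -43380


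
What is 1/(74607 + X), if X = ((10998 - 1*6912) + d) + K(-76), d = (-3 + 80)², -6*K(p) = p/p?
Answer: 6/507731 ≈ 1.1817e-5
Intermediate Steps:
K(p) = -⅙ (K(p) = -p/(6*p) = -⅙*1 = -⅙)
d = 5929 (d = 77² = 5929)
X = 60089/6 (X = ((10998 - 1*6912) + 5929) - ⅙ = ((10998 - 6912) + 5929) - ⅙ = (4086 + 5929) - ⅙ = 10015 - ⅙ = 60089/6 ≈ 10015.)
1/(74607 + X) = 1/(74607 + 60089/6) = 1/(507731/6) = 6/507731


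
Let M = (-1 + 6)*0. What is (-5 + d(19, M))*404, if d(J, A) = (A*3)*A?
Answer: -2020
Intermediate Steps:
M = 0 (M = 5*0 = 0)
d(J, A) = 3*A² (d(J, A) = (3*A)*A = 3*A²)
(-5 + d(19, M))*404 = (-5 + 3*0²)*404 = (-5 + 3*0)*404 = (-5 + 0)*404 = -5*404 = -2020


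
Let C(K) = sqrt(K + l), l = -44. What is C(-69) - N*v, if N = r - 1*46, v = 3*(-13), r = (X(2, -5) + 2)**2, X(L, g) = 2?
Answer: -1170 + I*sqrt(113) ≈ -1170.0 + 10.63*I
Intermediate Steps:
C(K) = sqrt(-44 + K) (C(K) = sqrt(K - 44) = sqrt(-44 + K))
r = 16 (r = (2 + 2)**2 = 4**2 = 16)
v = -39
N = -30 (N = 16 - 1*46 = 16 - 46 = -30)
C(-69) - N*v = sqrt(-44 - 69) - (-30)*(-39) = sqrt(-113) - 1*1170 = I*sqrt(113) - 1170 = -1170 + I*sqrt(113)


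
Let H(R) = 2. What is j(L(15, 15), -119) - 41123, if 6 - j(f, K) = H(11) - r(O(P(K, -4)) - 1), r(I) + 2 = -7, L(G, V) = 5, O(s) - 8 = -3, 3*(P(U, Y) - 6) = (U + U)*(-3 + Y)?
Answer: -41128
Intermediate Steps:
P(U, Y) = 6 + 2*U*(-3 + Y)/3 (P(U, Y) = 6 + ((U + U)*(-3 + Y))/3 = 6 + ((2*U)*(-3 + Y))/3 = 6 + (2*U*(-3 + Y))/3 = 6 + 2*U*(-3 + Y)/3)
O(s) = 5 (O(s) = 8 - 3 = 5)
r(I) = -9 (r(I) = -2 - 7 = -9)
j(f, K) = -5 (j(f, K) = 6 - (2 - 1*(-9)) = 6 - (2 + 9) = 6 - 1*11 = 6 - 11 = -5)
j(L(15, 15), -119) - 41123 = -5 - 41123 = -41128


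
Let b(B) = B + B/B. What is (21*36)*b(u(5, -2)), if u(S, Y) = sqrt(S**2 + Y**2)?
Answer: 756 + 756*sqrt(29) ≈ 4827.2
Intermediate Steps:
b(B) = 1 + B (b(B) = B + 1 = 1 + B)
(21*36)*b(u(5, -2)) = (21*36)*(1 + sqrt(5**2 + (-2)**2)) = 756*(1 + sqrt(25 + 4)) = 756*(1 + sqrt(29)) = 756 + 756*sqrt(29)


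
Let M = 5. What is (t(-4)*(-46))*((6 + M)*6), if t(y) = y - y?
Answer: 0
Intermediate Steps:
t(y) = 0
(t(-4)*(-46))*((6 + M)*6) = (0*(-46))*((6 + 5)*6) = 0*(11*6) = 0*66 = 0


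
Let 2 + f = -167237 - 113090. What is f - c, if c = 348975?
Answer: -629304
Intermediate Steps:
f = -280329 (f = -2 + (-167237 - 113090) = -2 - 280327 = -280329)
f - c = -280329 - 1*348975 = -280329 - 348975 = -629304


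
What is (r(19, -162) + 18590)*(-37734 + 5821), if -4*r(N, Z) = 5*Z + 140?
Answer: -1197216195/2 ≈ -5.9861e+8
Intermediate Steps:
r(N, Z) = -35 - 5*Z/4 (r(N, Z) = -(5*Z + 140)/4 = -(140 + 5*Z)/4 = -35 - 5*Z/4)
(r(19, -162) + 18590)*(-37734 + 5821) = ((-35 - 5/4*(-162)) + 18590)*(-37734 + 5821) = ((-35 + 405/2) + 18590)*(-31913) = (335/2 + 18590)*(-31913) = (37515/2)*(-31913) = -1197216195/2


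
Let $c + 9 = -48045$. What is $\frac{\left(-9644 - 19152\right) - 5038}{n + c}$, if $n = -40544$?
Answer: $\frac{16917}{44299} \approx 0.38188$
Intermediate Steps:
$c = -48054$ ($c = -9 - 48045 = -48054$)
$\frac{\left(-9644 - 19152\right) - 5038}{n + c} = \frac{\left(-9644 - 19152\right) - 5038}{-40544 - 48054} = \frac{-28796 - 5038}{-88598} = \left(-33834\right) \left(- \frac{1}{88598}\right) = \frac{16917}{44299}$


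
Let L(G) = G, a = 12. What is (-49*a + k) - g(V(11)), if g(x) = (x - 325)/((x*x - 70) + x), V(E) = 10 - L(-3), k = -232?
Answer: -11441/14 ≈ -817.21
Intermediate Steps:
V(E) = 13 (V(E) = 10 - 1*(-3) = 10 + 3 = 13)
g(x) = (-325 + x)/(-70 + x + x²) (g(x) = (-325 + x)/((x² - 70) + x) = (-325 + x)/((-70 + x²) + x) = (-325 + x)/(-70 + x + x²))
(-49*a + k) - g(V(11)) = (-49*12 - 232) - (-325 + 13)/(-70 + 13 + 13²) = (-588 - 232) - (-312)/(-70 + 13 + 169) = -820 - (-312)/112 = -820 - 1*(-39/14) = -820 + 39/14 = -11441/14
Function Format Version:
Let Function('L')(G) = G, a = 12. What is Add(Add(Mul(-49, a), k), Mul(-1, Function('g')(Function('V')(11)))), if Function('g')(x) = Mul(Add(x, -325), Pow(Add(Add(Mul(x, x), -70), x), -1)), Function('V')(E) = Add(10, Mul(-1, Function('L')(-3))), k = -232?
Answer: Rational(-11441, 14) ≈ -817.21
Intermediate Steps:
Function('V')(E) = 13 (Function('V')(E) = Add(10, Mul(-1, -3)) = Add(10, 3) = 13)
Function('g')(x) = Mul(Pow(Add(-70, x, Pow(x, 2)), -1), Add(-325, x)) (Function('g')(x) = Mul(Add(-325, x), Pow(Add(Add(Pow(x, 2), -70), x), -1)) = Mul(Add(-325, x), Pow(Add(Add(-70, Pow(x, 2)), x), -1)) = Mul(Add(-325, x), Pow(Add(-70, x, Pow(x, 2)), -1)) = Mul(Pow(Add(-70, x, Pow(x, 2)), -1), Add(-325, x)))
Add(Add(Mul(-49, a), k), Mul(-1, Function('g')(Function('V')(11)))) = Add(Add(Mul(-49, 12), -232), Mul(-1, Mul(Pow(Add(-70, 13, Pow(13, 2)), -1), Add(-325, 13)))) = Add(Add(-588, -232), Mul(-1, Mul(Pow(Add(-70, 13, 169), -1), -312))) = Add(-820, Mul(-1, Mul(Pow(112, -1), -312))) = Add(-820, Mul(-1, Mul(Rational(1, 112), -312))) = Add(-820, Mul(-1, Rational(-39, 14))) = Add(-820, Rational(39, 14)) = Rational(-11441, 14)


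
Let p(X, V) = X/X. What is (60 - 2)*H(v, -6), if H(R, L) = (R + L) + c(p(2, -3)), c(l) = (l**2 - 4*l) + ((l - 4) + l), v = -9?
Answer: -1160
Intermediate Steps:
p(X, V) = 1
c(l) = -4 + l**2 - 2*l (c(l) = (l**2 - 4*l) + ((-4 + l) + l) = (l**2 - 4*l) + (-4 + 2*l) = -4 + l**2 - 2*l)
H(R, L) = -5 + L + R (H(R, L) = (R + L) + (-4 + 1**2 - 2*1) = (L + R) + (-4 + 1 - 2) = (L + R) - 5 = -5 + L + R)
(60 - 2)*H(v, -6) = (60 - 2)*(-5 - 6 - 9) = 58*(-20) = -1160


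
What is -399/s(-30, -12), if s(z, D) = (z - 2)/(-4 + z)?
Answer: -6783/16 ≈ -423.94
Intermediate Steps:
s(z, D) = (-2 + z)/(-4 + z)
-399/s(-30, -12) = -399*(-4 - 30)/(-2 - 30) = -399/(-32/(-34)) = -399/((-1/34*(-32))) = -399/16/17 = -399*17/16 = -6783/16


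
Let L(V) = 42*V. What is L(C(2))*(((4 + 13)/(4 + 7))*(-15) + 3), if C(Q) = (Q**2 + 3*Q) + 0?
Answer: -93240/11 ≈ -8476.4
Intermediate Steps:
C(Q) = Q**2 + 3*Q
L(C(2))*(((4 + 13)/(4 + 7))*(-15) + 3) = (42*(2*(3 + 2)))*(((4 + 13)/(4 + 7))*(-15) + 3) = (42*(2*5))*((17/11)*(-15) + 3) = (42*10)*((17*(1/11))*(-15) + 3) = 420*((17/11)*(-15) + 3) = 420*(-255/11 + 3) = 420*(-222/11) = -93240/11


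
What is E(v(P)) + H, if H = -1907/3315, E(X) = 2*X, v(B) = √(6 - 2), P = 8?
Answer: 11353/3315 ≈ 3.4247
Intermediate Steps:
v(B) = 2 (v(B) = √4 = 2)
H = -1907/3315 (H = -1907*1/3315 = -1907/3315 ≈ -0.57526)
E(v(P)) + H = 2*2 - 1907/3315 = 4 - 1907/3315 = 11353/3315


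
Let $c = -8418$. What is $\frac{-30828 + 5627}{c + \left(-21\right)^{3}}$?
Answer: $\frac{25201}{17679} \approx 1.4255$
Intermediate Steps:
$\frac{-30828 + 5627}{c + \left(-21\right)^{3}} = \frac{-30828 + 5627}{-8418 + \left(-21\right)^{3}} = - \frac{25201}{-8418 - 9261} = - \frac{25201}{-17679} = \left(-25201\right) \left(- \frac{1}{17679}\right) = \frac{25201}{17679}$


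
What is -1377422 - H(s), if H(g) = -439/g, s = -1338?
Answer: -1842991075/1338 ≈ -1.3774e+6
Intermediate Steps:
-1377422 - H(s) = -1377422 - (-439)/(-1338) = -1377422 - (-439)*(-1)/1338 = -1377422 - 1*439/1338 = -1377422 - 439/1338 = -1842991075/1338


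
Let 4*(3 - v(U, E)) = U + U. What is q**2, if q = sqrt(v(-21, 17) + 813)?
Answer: 1653/2 ≈ 826.50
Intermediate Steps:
v(U, E) = 3 - U/2 (v(U, E) = 3 - (U + U)/4 = 3 - U/2)
q = sqrt(3306)/2 (q = sqrt((3 - 1/2*(-21)) + 813) = sqrt((3 + 21/2) + 813) = sqrt(27/2 + 813) = sqrt(1653/2) = sqrt(3306)/2 ≈ 28.749)
q**2 = (sqrt(3306)/2)**2 = 1653/2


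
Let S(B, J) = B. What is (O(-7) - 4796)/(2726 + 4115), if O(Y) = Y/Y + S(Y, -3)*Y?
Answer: -4746/6841 ≈ -0.69376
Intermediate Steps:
O(Y) = 1 + Y² (O(Y) = Y/Y + Y*Y = 1 + Y²)
(O(-7) - 4796)/(2726 + 4115) = ((1 + (-7)²) - 4796)/(2726 + 4115) = ((1 + 49) - 4796)/6841 = (50 - 4796)*(1/6841) = -4746*1/6841 = -4746/6841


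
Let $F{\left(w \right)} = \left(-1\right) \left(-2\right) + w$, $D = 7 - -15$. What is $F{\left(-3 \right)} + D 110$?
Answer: $2419$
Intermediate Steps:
$D = 22$ ($D = 7 + 15 = 22$)
$F{\left(w \right)} = 2 + w$
$F{\left(-3 \right)} + D 110 = \left(2 - 3\right) + 22 \cdot 110 = -1 + 2420 = 2419$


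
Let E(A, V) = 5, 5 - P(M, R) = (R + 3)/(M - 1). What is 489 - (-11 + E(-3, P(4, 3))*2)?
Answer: 490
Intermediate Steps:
P(M, R) = 5 - (3 + R)/(-1 + M) (P(M, R) = 5 - (R + 3)/(M - 1) = 5 - (3 + R)/(-1 + M))
489 - (-11 + E(-3, P(4, 3))*2) = 489 - (-11 + 5*2) = 489 - (-11 + 10) = 489 - 1*(-1) = 489 + 1 = 490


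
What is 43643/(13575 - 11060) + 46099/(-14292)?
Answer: 507806771/35944380 ≈ 14.128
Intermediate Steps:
43643/(13575 - 11060) + 46099/(-14292) = 43643/2515 + 46099*(-1/14292) = 43643*(1/2515) - 46099/14292 = 43643/2515 - 46099/14292 = 507806771/35944380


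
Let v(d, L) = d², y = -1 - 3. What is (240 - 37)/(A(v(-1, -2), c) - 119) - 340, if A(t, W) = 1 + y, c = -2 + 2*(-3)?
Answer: -41683/122 ≈ -341.66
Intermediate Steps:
c = -8 (c = -2 - 6 = -8)
y = -4
A(t, W) = -3 (A(t, W) = 1 - 4 = -3)
(240 - 37)/(A(v(-1, -2), c) - 119) - 340 = (240 - 37)/(-3 - 119) - 340 = 203/(-122) - 340 = 203*(-1/122) - 340 = -203/122 - 340 = -41683/122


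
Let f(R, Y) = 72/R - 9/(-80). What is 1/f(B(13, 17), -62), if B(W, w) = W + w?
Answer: 80/201 ≈ 0.39801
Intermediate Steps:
f(R, Y) = 9/80 + 72/R (f(R, Y) = 72/R - 9*(-1/80) = 72/R + 9/80 = 9/80 + 72/R)
1/f(B(13, 17), -62) = 1/(9/80 + 72/(13 + 17)) = 1/(9/80 + 72/30) = 1/(9/80 + 72*(1/30)) = 1/(9/80 + 12/5) = 1/(201/80) = 80/201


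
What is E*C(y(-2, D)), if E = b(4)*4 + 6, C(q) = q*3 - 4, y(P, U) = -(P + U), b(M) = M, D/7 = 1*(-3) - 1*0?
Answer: 1430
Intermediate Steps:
D = -21 (D = 7*(1*(-3) - 1*0) = 7*(-3 + 0) = 7*(-3) = -21)
y(P, U) = -P - U
C(q) = -4 + 3*q (C(q) = 3*q - 4 = -4 + 3*q)
E = 22 (E = 4*4 + 6 = 16 + 6 = 22)
E*C(y(-2, D)) = 22*(-4 + 3*(-1*(-2) - 1*(-21))) = 22*(-4 + 3*(2 + 21)) = 22*(-4 + 3*23) = 22*(-4 + 69) = 22*65 = 1430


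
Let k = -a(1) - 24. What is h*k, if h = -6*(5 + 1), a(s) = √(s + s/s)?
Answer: 864 + 36*√2 ≈ 914.91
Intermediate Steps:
a(s) = √(1 + s) (a(s) = √(s + 1) = √(1 + s))
h = -36 (h = -6*6 = -36)
k = -24 - √2 (k = -√(1 + 1) - 24 = -√2 - 24 = -24 - √2 ≈ -25.414)
h*k = -36*(-24 - √2) = 864 + 36*√2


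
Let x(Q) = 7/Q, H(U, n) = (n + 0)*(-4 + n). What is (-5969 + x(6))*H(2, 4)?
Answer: 0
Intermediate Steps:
H(U, n) = n*(-4 + n)
(-5969 + x(6))*H(2, 4) = (-5969 + 7/6)*(4*(-4 + 4)) = (-5969 + 7*(1/6))*(4*0) = (-5969 + 7/6)*0 = -35807/6*0 = 0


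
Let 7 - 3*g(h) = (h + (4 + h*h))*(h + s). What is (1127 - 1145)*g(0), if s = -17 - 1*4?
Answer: -546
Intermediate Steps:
s = -21 (s = -17 - 4 = -21)
g(h) = 7/3 - (-21 + h)*(4 + h + h²)/3 (g(h) = 7/3 - (h + (4 + h*h))*(h - 21)/3 = 7/3 - (h + (4 + h²))*(-21 + h)/3 = 7/3 - (4 + h + h²)*(-21 + h)/3 = 7/3 - (-21 + h)*(4 + h + h²)/3)
(1127 - 1145)*g(0) = (1127 - 1145)*(91/3 - ⅓*0³ + (17/3)*0 + (20/3)*0²) = -18*(91/3 - ⅓*0 + 0 + (20/3)*0) = -18*(91/3 + 0 + 0 + 0) = -18*91/3 = -546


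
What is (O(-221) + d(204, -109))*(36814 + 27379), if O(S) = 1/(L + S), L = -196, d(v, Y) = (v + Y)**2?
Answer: 241585476832/417 ≈ 5.7934e+8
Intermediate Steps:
d(v, Y) = (Y + v)**2
O(S) = 1/(-196 + S)
(O(-221) + d(204, -109))*(36814 + 27379) = (1/(-196 - 221) + (-109 + 204)**2)*(36814 + 27379) = (1/(-417) + 95**2)*64193 = (-1/417 + 9025)*64193 = (3763424/417)*64193 = 241585476832/417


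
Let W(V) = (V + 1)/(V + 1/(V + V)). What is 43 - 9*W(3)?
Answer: 601/19 ≈ 31.632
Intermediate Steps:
W(V) = (1 + V)/(V + 1/(2*V))
43 - 9*W(3) = 43 - 18*3*(1 + 3)/(1 + 2*3²) = 43 - 18*3*4/(1 + 2*9) = 43 - 18*3*4/(1 + 18) = 43 - 18*3*4/19 = 43 - 9*24/19 = 43 - 216/19 = 601/19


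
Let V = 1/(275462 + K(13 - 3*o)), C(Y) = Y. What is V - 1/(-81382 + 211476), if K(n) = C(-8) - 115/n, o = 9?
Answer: -2035155/501703738274 ≈ -4.0565e-6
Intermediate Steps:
K(n) = -8 - 115/n
V = 14/3856471 (V = 1/(275462 + (-8 - 115/(13 - 3*9))) = 1/(275462 + (-8 - 115/(13 - 27))) = 1/(275462 + (-8 - 115/(-14))) = 1/(275462 + (-8 - 115*(-1/14))) = 1/(275462 + (-8 + 115/14)) = 1/(275462 + 3/14) = 1/(3856471/14) = 14/3856471 ≈ 3.6303e-6)
V - 1/(-81382 + 211476) = 14/3856471 - 1/(-81382 + 211476) = 14/3856471 - 1/130094 = -2035155/501703738274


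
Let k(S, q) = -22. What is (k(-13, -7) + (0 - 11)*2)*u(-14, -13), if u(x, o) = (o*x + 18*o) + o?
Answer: 2860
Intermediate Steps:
u(x, o) = 19*o + o*x (u(x, o) = (18*o + o*x) + o = 19*o + o*x)
(k(-13, -7) + (0 - 11)*2)*u(-14, -13) = (-22 + (0 - 11)*2)*(-13*(19 - 14)) = (-22 - 11*2)*(-13*5) = (-22 - 22)*(-65) = -44*(-65) = 2860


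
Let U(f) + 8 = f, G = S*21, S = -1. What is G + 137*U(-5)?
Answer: -1802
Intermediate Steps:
G = -21 (G = -1*21 = -21)
U(f) = -8 + f
G + 137*U(-5) = -21 + 137*(-8 - 5) = -21 + 137*(-13) = -21 - 1781 = -1802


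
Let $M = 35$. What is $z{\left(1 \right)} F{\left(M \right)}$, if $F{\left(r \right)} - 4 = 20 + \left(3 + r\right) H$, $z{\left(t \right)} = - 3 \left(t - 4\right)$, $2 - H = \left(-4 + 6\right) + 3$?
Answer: $-810$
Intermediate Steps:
$H = -3$ ($H = 2 - \left(\left(-4 + 6\right) + 3\right) = 2 - \left(2 + 3\right) = 2 - 5 = -3$)
$z{\left(t \right)} = 12 - 3 t$ ($z{\left(t \right)} = - 3 \left(-4 + t\right) = 12 - 3 t$)
$F{\left(r \right)} = 15 - 3 r$ ($F{\left(r \right)} = 4 + \left(20 + \left(3 + r\right) \left(-3\right)\right) = 4 + \left(20 - \left(9 + 3 r\right)\right) = 4 - \left(-11 + 3 r\right) = 15 - 3 r$)
$z{\left(1 \right)} F{\left(M \right)} = \left(12 - 3\right) \left(15 - 105\right) = 9 \left(-90\right) = -810$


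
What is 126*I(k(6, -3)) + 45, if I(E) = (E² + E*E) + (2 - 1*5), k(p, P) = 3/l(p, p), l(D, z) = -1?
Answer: 1935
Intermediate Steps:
k(p, P) = -3 (k(p, P) = 3/(-1) = 3*(-1) = -3)
I(E) = -3 + 2*E² (I(E) = (E² + E²) + (2 - 5) = 2*E² - 3 = -3 + 2*E²)
126*I(k(6, -3)) + 45 = 126*(-3 + 2*(-3)²) + 45 = 126*(-3 + 2*9) + 45 = 126*(-3 + 18) + 45 = 126*15 + 45 = 1890 + 45 = 1935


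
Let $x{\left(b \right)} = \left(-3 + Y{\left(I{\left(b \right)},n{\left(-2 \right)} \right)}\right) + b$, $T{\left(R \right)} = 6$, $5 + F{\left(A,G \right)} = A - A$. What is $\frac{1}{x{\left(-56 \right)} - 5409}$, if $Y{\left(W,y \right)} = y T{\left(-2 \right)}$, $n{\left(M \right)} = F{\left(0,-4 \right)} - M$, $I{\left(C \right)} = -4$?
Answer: $- \frac{1}{5486} \approx -0.00018228$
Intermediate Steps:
$F{\left(A,G \right)} = -5$ ($F{\left(A,G \right)} = -5 + \left(A - A\right) = -5 + 0 = -5$)
$n{\left(M \right)} = -5 - M$
$Y{\left(W,y \right)} = 6 y$ ($Y{\left(W,y \right)} = y 6 = 6 y$)
$x{\left(b \right)} = -21 + b$ ($x{\left(b \right)} = \left(-3 + 6 \left(-5 - -2\right)\right) + b = \left(-3 + 6 \left(-5 + 2\right)\right) + b = \left(-3 + 6 \left(-3\right)\right) + b = \left(-3 - 18\right) + b = -21 + b$)
$\frac{1}{x{\left(-56 \right)} - 5409} = \frac{1}{\left(-21 - 56\right) - 5409} = \frac{1}{-77 - 5409} = \frac{1}{-5486} = - \frac{1}{5486}$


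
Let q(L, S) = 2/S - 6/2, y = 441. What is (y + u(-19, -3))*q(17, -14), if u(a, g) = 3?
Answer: -9768/7 ≈ -1395.4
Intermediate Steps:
q(L, S) = -3 + 2/S (q(L, S) = 2/S - 6*1/2 = 2/S - 3 = -3 + 2/S)
(y + u(-19, -3))*q(17, -14) = (441 + 3)*(-3 + 2/(-14)) = 444*(-3 + 2*(-1/14)) = 444*(-3 - 1/7) = 444*(-22/7) = -9768/7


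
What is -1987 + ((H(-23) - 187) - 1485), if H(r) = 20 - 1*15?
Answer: -3654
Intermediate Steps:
H(r) = 5 (H(r) = 20 - 15 = 5)
-1987 + ((H(-23) - 187) - 1485) = -1987 + ((5 - 187) - 1485) = -1987 + (-182 - 1485) = -1987 - 1667 = -3654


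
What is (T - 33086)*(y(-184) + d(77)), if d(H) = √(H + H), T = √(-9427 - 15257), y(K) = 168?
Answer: -2*(168 + √154)*(16543 - 11*I*√51) ≈ -5.969e+6 + 28344.0*I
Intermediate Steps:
T = 22*I*√51 (T = √(-24684) = 22*I*√51 ≈ 157.11*I)
d(H) = √2*√H (d(H) = √(2*H) = √2*√H)
(T - 33086)*(y(-184) + d(77)) = (22*I*√51 - 33086)*(168 + √2*√77) = (-33086 + 22*I*√51)*(168 + √154)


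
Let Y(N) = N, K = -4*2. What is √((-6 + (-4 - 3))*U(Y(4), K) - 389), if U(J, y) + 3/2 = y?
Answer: 3*I*√118/2 ≈ 16.294*I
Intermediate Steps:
K = -8
U(J, y) = -3/2 + y
√((-6 + (-4 - 3))*U(Y(4), K) - 389) = √((-6 + (-4 - 3))*(-3/2 - 8) - 389) = √((-6 - 7)*(-19/2) - 389) = √(-13*(-19/2) - 389) = √(247/2 - 389) = √(-531/2) = 3*I*√118/2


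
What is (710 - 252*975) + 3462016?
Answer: 3217026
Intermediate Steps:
(710 - 252*975) + 3462016 = (710 - 245700) + 3462016 = -244990 + 3462016 = 3217026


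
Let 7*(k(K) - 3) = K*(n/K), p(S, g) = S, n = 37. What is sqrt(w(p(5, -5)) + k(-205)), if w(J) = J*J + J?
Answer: 2*sqrt(469)/7 ≈ 6.1875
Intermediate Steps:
w(J) = J + J**2 (w(J) = J**2 + J = J + J**2)
k(K) = 58/7 (k(K) = 3 + (K*(37/K))/7 = 3 + (1/7)*37 = 3 + 37/7 = 58/7)
sqrt(w(p(5, -5)) + k(-205)) = sqrt(5*(1 + 5) + 58/7) = sqrt(5*6 + 58/7) = sqrt(30 + 58/7) = sqrt(268/7) = 2*sqrt(469)/7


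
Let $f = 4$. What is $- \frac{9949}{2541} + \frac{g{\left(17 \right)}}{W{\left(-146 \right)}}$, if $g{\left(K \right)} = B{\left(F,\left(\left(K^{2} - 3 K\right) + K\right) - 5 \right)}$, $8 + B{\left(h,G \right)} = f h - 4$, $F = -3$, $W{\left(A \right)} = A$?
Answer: $- \frac{695785}{185493} \approx -3.751$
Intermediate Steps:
$B{\left(h,G \right)} = -12 + 4 h$ ($B{\left(h,G \right)} = -8 + \left(4 h - 4\right) = -8 + \left(-4 + 4 h\right) = -12 + 4 h$)
$g{\left(K \right)} = -24$ ($g{\left(K \right)} = -12 + 4 \left(-3\right) = -12 - 12 = -24$)
$- \frac{9949}{2541} + \frac{g{\left(17 \right)}}{W{\left(-146 \right)}} = - \frac{9949}{2541} - \frac{24}{-146} = \left(-9949\right) \frac{1}{2541} - - \frac{12}{73} = - \frac{9949}{2541} + \frac{12}{73} = - \frac{695785}{185493}$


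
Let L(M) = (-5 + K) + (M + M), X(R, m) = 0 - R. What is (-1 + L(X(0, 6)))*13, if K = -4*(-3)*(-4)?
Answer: -702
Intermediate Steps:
X(R, m) = -R
K = -48 (K = 12*(-4) = -48)
L(M) = -53 + 2*M (L(M) = (-5 - 48) + (M + M) = -53 + 2*M)
(-1 + L(X(0, 6)))*13 = (-1 + (-53 + 2*(-1*0)))*13 = (-1 + (-53 + 2*0))*13 = (-1 + (-53 + 0))*13 = (-1 - 53)*13 = -54*13 = -702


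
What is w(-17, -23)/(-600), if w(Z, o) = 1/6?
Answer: -1/3600 ≈ -0.00027778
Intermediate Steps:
w(Z, o) = ⅙
w(-17, -23)/(-600) = (⅙)/(-600) = (⅙)*(-1/600) = -1/3600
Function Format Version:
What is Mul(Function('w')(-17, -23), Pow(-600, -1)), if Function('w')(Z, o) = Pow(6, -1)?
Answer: Rational(-1, 3600) ≈ -0.00027778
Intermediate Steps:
Function('w')(Z, o) = Rational(1, 6)
Mul(Function('w')(-17, -23), Pow(-600, -1)) = Mul(Rational(1, 6), Pow(-600, -1)) = Mul(Rational(1, 6), Rational(-1, 600)) = Rational(-1, 3600)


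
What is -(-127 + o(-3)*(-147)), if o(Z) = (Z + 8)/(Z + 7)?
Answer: 1243/4 ≈ 310.75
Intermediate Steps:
o(Z) = (8 + Z)/(7 + Z)
-(-127 + o(-3)*(-147)) = -(-127 + ((8 - 3)/(7 - 3))*(-147)) = -(-127 + (5/4)*(-147)) = -(-127 - 735/4) = -1*(-1243/4) = 1243/4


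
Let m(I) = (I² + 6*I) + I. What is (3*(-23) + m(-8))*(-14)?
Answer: 854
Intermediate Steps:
m(I) = I² + 7*I
(3*(-23) + m(-8))*(-14) = (3*(-23) - 8*(7 - 8))*(-14) = (-69 - 8*(-1))*(-14) = (-69 + 8)*(-14) = -61*(-14) = 854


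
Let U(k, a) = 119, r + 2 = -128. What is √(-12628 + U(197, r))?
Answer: I*√12509 ≈ 111.84*I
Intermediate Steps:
r = -130 (r = -2 - 128 = -130)
√(-12628 + U(197, r)) = √(-12628 + 119) = √(-12509) = I*√12509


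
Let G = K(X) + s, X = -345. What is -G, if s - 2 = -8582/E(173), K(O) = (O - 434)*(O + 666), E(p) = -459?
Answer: 114767581/459 ≈ 2.5004e+5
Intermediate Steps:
K(O) = (-434 + O)*(666 + O)
s = 9500/459 (s = 2 - 8582/(-459) = 2 - 8582*(-1/459) = 2 + 8582/459 = 9500/459 ≈ 20.697)
G = -114767581/459 (G = (-289044 + (-345)**2 + 232*(-345)) + 9500/459 = (-289044 + 119025 - 80040) + 9500/459 = -250059 + 9500/459 = -114767581/459 ≈ -2.5004e+5)
-G = -1*(-114767581/459) = 114767581/459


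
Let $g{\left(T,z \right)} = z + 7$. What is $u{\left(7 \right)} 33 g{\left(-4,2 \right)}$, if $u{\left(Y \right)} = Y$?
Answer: $2079$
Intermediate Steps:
$g{\left(T,z \right)} = 7 + z$
$u{\left(7 \right)} 33 g{\left(-4,2 \right)} = 7 \cdot 33 \left(7 + 2\right) = 231 \cdot 9 = 2079$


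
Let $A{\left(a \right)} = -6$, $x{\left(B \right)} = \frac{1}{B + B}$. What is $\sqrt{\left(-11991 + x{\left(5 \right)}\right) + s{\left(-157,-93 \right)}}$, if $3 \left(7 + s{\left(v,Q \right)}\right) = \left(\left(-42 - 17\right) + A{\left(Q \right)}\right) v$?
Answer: $\frac{7 i \sqrt{157890}}{30} \approx 92.716 i$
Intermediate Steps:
$x{\left(B \right)} = \frac{1}{2 B}$
$s{\left(v,Q \right)} = -7 - \frac{65 v}{3}$ ($s{\left(v,Q \right)} = -7 + \frac{\left(\left(-42 - 17\right) - 6\right) v}{3} = -7 + \frac{\left(-59 - 6\right) v}{3} = -7 + \frac{\left(-65\right) v}{3} = -7 - \frac{65 v}{3}$)
$\sqrt{\left(-11991 + x{\left(5 \right)}\right) + s{\left(-157,-93 \right)}} = \sqrt{\left(-11991 + \frac{1}{2 \cdot 5}\right) - - \frac{10184}{3}} = \sqrt{\left(-11991 + \frac{1}{2} \cdot \frac{1}{5}\right) + \left(-7 + \frac{10205}{3}\right)} = \sqrt{\left(-11991 + \frac{1}{10}\right) + \frac{10184}{3}} = \sqrt{- \frac{119909}{10} + \frac{10184}{3}} = \sqrt{- \frac{257887}{30}} = \frac{7 i \sqrt{157890}}{30}$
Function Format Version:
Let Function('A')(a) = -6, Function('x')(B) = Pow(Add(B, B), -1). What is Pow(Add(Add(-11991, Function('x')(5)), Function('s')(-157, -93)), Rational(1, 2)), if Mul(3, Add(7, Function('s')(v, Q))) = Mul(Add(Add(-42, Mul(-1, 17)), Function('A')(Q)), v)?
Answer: Mul(Rational(7, 30), I, Pow(157890, Rational(1, 2))) ≈ Mul(92.716, I)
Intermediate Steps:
Function('x')(B) = Mul(Rational(1, 2), Pow(B, -1)) (Function('x')(B) = Pow(Mul(2, B), -1) = Mul(Rational(1, 2), Pow(B, -1)))
Function('s')(v, Q) = Add(-7, Mul(Rational(-65, 3), v)) (Function('s')(v, Q) = Add(-7, Mul(Rational(1, 3), Mul(Add(Add(-42, Mul(-1, 17)), -6), v))) = Add(-7, Mul(Rational(1, 3), Mul(Add(Add(-42, -17), -6), v))) = Add(-7, Mul(Rational(1, 3), Mul(Add(-59, -6), v))) = Add(-7, Mul(Rational(1, 3), Mul(-65, v))) = Add(-7, Mul(Rational(-65, 3), v)))
Pow(Add(Add(-11991, Function('x')(5)), Function('s')(-157, -93)), Rational(1, 2)) = Pow(Add(Add(-11991, Mul(Rational(1, 2), Pow(5, -1))), Add(-7, Mul(Rational(-65, 3), -157))), Rational(1, 2)) = Pow(Add(Add(-11991, Mul(Rational(1, 2), Rational(1, 5))), Add(-7, Rational(10205, 3))), Rational(1, 2)) = Pow(Add(Add(-11991, Rational(1, 10)), Rational(10184, 3)), Rational(1, 2)) = Pow(Add(Rational(-119909, 10), Rational(10184, 3)), Rational(1, 2)) = Pow(Rational(-257887, 30), Rational(1, 2)) = Mul(Rational(7, 30), I, Pow(157890, Rational(1, 2)))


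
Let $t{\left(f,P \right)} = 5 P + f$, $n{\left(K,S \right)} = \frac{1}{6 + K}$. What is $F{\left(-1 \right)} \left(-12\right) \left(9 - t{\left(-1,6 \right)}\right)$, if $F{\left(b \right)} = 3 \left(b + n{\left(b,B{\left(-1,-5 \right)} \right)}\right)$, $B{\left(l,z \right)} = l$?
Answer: $-576$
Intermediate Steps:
$t{\left(f,P \right)} = f + 5 P$
$F{\left(b \right)} = 3 b + \frac{3}{6 + b}$ ($F{\left(b \right)} = 3 \left(b + \frac{1}{6 + b}\right) = 3 b + \frac{3}{6 + b}$)
$F{\left(-1 \right)} \left(-12\right) \left(9 - t{\left(-1,6 \right)}\right) = \frac{3 \left(1 - \left(6 - 1\right)\right)}{6 - 1} \left(-12\right) \left(9 - \left(-1 + 5 \cdot 6\right)\right) = \frac{3 \left(1 - 5\right)}{5} \left(-12\right) \left(9 - \left(-1 + 30\right)\right) = 3 \cdot \frac{1}{5} \left(1 - 5\right) \left(-12\right) \left(9 - 29\right) = 3 \cdot \frac{1}{5} \left(-4\right) \left(-12\right) \left(9 - 29\right) = \left(- \frac{12}{5}\right) \left(-12\right) \left(-20\right) = \frac{144}{5} \left(-20\right) = -576$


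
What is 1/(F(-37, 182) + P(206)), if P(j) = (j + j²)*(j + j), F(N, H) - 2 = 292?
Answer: 1/17568798 ≈ 5.6919e-8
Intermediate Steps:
F(N, H) = 294 (F(N, H) = 2 + 292 = 294)
P(j) = 2*j*(j + j²) (P(j) = (j + j²)*(2*j) = 2*j*(j + j²))
1/(F(-37, 182) + P(206)) = 1/(294 + 2*206²*(1 + 206)) = 1/(294 + 2*42436*207) = 1/(294 + 17568504) = 1/17568798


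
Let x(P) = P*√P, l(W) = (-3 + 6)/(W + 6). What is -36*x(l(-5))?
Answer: -108*√3 ≈ -187.06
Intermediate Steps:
l(W) = 3/(6 + W)
x(P) = P^(3/2)
-36*x(l(-5)) = -36*3*√3/(6 - 5)^(3/2) = -36*3^(3/2) = -36*3*√3 = -108*√3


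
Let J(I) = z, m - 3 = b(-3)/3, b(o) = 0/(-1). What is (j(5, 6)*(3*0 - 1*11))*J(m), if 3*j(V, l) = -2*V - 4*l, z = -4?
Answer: -1496/3 ≈ -498.67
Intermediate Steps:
b(o) = 0 (b(o) = 0*(-1) = 0)
m = 3 (m = 3 + 0/3 = 3 + 0*(⅓) = 3 + 0 = 3)
j(V, l) = -4*l/3 - 2*V/3 (j(V, l) = (-2*V - 4*l)/3 = (-4*l - 2*V)/3 = -4*l/3 - 2*V/3)
J(I) = -4
(j(5, 6)*(3*0 - 1*11))*J(m) = ((-4/3*6 - ⅔*5)*(3*0 - 1*11))*(-4) = ((-8 - 10/3)*(0 - 11))*(-4) = -34/3*(-11)*(-4) = (374/3)*(-4) = -1496/3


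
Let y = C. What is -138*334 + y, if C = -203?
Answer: -46295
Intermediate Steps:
y = -203
-138*334 + y = -138*334 - 203 = -46092 - 203 = -46295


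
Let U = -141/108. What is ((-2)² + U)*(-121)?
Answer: -11737/36 ≈ -326.03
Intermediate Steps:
U = -47/36 (U = -141*1/108 = -47/36 ≈ -1.3056)
((-2)² + U)*(-121) = ((-2)² - 47/36)*(-121) = (4 - 47/36)*(-121) = (97/36)*(-121) = -11737/36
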